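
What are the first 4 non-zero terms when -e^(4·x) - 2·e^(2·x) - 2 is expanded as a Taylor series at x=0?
-40·x^3/3 - 12·x^2 - 8·x - 5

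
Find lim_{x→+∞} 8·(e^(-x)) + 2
Evaluate the dominant behaviour as x → +∞; each term tends to a finite value or vanishes.
Limit = 2.

Final answer: 2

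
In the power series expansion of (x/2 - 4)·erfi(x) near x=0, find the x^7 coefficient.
Expand to order 7: (x/2 - 4)·erfi(x) = -4·x^7/(21·√(π)) + x^6/(10·√(π)) - 4·x^5/(5·√(π)) + x^4/(3·√(π)) - 8·x^3/(3·√(π)) + x^2/√(π) - 8·x/√(π) + O(x^8).
The coefficient of x^7 is -4/(21·√(π)).

Final answer: -4/(21·√(π))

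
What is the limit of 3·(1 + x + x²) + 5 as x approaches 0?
Direct substitution at x = 0 gives 8.

Final answer: 8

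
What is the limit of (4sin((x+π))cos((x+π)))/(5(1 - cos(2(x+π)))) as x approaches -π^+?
Both numerator and denominator → 0 as x → -π^+; this is a 0/0 indeterminate form.
Expand each to leading order near x = -π: numerator ~ 4·(x + π), denominator ~ 10·(x + π)^2.
The limit of the ratio is ∞.

Final answer: ∞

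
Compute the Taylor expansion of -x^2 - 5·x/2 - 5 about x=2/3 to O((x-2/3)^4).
-64/9 - 23·(x - 2/3)/6 - (x - 2/3)^2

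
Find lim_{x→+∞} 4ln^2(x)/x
This is an ∞/∞ indeterminate form as x → +∞.
The polynomial denominator x dominates the logarithmic numerator (any positive power of x ≫ ln^2(x) as x → ∞), so the quotient → 0.
Limit = 0.

Final answer: 0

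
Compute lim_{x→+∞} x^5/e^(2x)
This is an ∞/∞ indeterminate form as x → +∞.
The exponential denominator e^(2x) dominates the polynomial numerator (e^x ≫ x^5 as x → ∞), so the quotient → 0.
Limit = 0.

Final answer: 0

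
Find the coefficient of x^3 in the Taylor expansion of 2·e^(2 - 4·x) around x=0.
Expand to order 3: 2·e^(2 - 4·x) = -64·x^3·e^(2)/3 + 16·x^2·e^(2) - 8·x·e^(2) + 2·e^(2) + O(x^4).
The coefficient of x^3 is -64·e^(2)/3.

Final answer: -64·e^(2)/3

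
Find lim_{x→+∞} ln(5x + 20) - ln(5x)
This is an ∞ − ∞ indeterminate form.
Combine the logarithms: ln(5x+20) − ln(5x) = ln((5x+20)/(5x)) = ln(1 + 20/(5x)) → ln(1) = 0.
Limit = 0.

Final answer: 0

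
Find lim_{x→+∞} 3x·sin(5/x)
As x → +∞: let u = 5/x → 0⁺; then 3·x·sin(5/x) = 3·5·sin(u)/u → 3·5·1 = 15.
Limit = 15.

Final answer: 15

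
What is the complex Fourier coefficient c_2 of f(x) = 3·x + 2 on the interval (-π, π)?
Compute the real Fourier coefficients first: a_2 = 0, b_2 = -3.
Then c_2 = (a_2 − i·b_2)/2 = 3·i/2.

Final answer: 3·i/2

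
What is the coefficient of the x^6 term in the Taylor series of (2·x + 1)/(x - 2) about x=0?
Expand to order 6: (2·x + 1)/(x - 2) = -5·x^6/128 - 5·x^5/64 - 5·x^4/32 - 5·x^3/16 - 5·x^2/8 - 5·x/4 - 1/2 + O(x^7).
The coefficient of x^6 is -5/128.

Final answer: -5/128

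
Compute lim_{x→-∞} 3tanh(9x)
Evaluate the dominant behaviour as x → -∞; each term tends to a finite value or vanishes.
Limit = -3.

Final answer: -3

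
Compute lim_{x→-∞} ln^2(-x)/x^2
This is an ∞/∞ indeterminate form as x → -∞.
Compare growth rates of the dominant terms (exponentials ≫ polynomials ≫ logarithms), or apply L'Hôpital's rule; the quotient → 0.
Limit = 0.

Final answer: 0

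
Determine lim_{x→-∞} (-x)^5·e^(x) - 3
The product is a 0·∞ indeterminate form at x → -∞.
Rewrite the product as (-x)^5 / e^(-x) (an ∞/∞ form) and apply L'Hôpital, or use the standard hierarchy e^(|x|) ≫ |(-x)^5| as x → -∞.
The indeterminate product → 0, so the limit = -3.

Final answer: -3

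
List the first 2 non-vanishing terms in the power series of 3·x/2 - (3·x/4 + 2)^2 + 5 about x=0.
1 - 3·x/2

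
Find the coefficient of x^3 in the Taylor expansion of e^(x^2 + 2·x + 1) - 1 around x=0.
Expand to order 3: e^(x^2 + 2·x + 1) - 1 = 10·e·x^3/3 + 3·e·x^2 + 2·e·x - 1 + e + O(x^4).
The coefficient of x^3 is 10·e/3.

Final answer: 10·e/3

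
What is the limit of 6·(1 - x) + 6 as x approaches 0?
Direct substitution at x = 0 gives 12.

Final answer: 12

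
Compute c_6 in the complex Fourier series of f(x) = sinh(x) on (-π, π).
Compute the real Fourier coefficients first: a_6 = 0, b_6 = -12·sinh(π)/(37·π).
Then c_6 = (a_6 − i·b_6)/2 = 6·i·sinh(π)/(37·π).

Final answer: 6·i·sinh(π)/(37·π)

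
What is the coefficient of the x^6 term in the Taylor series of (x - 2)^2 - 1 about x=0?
Expand to order 6: (x - 2)^2 - 1 = x^2 - 4·x + 3 + O(x^7).
The coefficient of x^6 is 0.

Final answer: 0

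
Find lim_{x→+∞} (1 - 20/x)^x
As x → +∞: this is the defining limit (1 - 20/x)^x → e^(-20).
Limit = e^(-20).

Final answer: e^(-20)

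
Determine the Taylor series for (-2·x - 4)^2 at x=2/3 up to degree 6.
256/9 + 64·(x - 2/3)/3 + 4·(x - 2/3)^2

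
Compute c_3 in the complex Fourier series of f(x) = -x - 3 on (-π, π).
Compute the real Fourier coefficients first: a_3 = 0, b_3 = -2/3.
Then c_3 = (a_3 − i·b_3)/2 = i/3.

Final answer: i/3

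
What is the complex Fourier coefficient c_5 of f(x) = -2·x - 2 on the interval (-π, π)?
Compute the real Fourier coefficients first: a_5 = 0, b_5 = -4/5.
Then c_5 = (a_5 − i·b_5)/2 = 2·i/5.

Final answer: 2·i/5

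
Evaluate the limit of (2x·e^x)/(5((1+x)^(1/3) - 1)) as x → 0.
Both numerator and denominator → 0 as x → 0; this is a 0/0 indeterminate form.
Expand each to leading order near x = 0: numerator ~ 2·x, denominator ~ 5·x/3.
The limit of the ratio is 6/5.

Final answer: 6/5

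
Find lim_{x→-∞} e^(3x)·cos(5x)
Evaluate the dominant behaviour as x → -∞; each term tends to a finite value or vanishes.
Limit = 0.

Final answer: 0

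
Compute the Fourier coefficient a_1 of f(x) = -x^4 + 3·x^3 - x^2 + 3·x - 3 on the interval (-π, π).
a_1 = (1/π) ∫_{-π}^{π} f(x)·cos(1x) dx.
Evaluate the integral (use parity and integration by parts as needed): a_1 = -44 + 8·π^2.

Final answer: -44 + 8·π^2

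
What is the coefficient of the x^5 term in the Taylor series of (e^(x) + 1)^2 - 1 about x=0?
Expand to order 5: (e^(x) + 1)^2 - 1 = 17·x^5/60 + 3·x^4/4 + 5·x^3/3 + 3·x^2 + 4·x + 3 + O(x^6).
The coefficient of x^5 is 17/60.

Final answer: 17/60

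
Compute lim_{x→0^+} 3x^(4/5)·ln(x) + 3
The product is a 0·∞ indeterminate form at x → 0⁺.
Rewrite the product as 3·ln(x) / x^(-4/5) and apply L'Hôpital, or use the standard hierarchy x^(-4/5) ≫ |ln x| as x → 0⁺.
The indeterminate product → 0, so the limit = 3.

Final answer: 3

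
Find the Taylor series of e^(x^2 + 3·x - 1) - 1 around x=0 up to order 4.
67·x^4·e^(-1)/8 + 15·x^3·e^(-1)/2 + 11·x^2·e^(-1)/2 + 3·x·e^(-1) - 1 + e^(-1)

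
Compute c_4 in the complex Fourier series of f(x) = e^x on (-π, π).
Compute the real Fourier coefficients first: a_4 = (-1 + e^(2·π))·e^(-π)/(17·π), b_4 = (4 - 4·e^(2·π))·e^(-π)/(17·π).
Then c_4 = (a_4 − i·b_4)/2 = -e^(-π)/(34·π) + e^(π)/(34·π) - 2·i·e^(-π)/(17·π) + 2·i·e^(π)/(17·π).

Final answer: -e^(-π)/(34·π) + e^(π)/(34·π) - 2·i·e^(-π)/(17·π) + 2·i·e^(π)/(17·π)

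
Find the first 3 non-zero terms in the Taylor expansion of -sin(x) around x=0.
-x^5/120 + x^3/6 - x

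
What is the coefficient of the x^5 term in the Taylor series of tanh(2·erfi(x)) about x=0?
Expand to order 5: tanh(2·erfi(x)) = x^5·(-64/(3·π^(3/2)) + 2/(5·√(π)) + 2048/(15·π^(5/2))) + x^3·(-64/(3·π^(3/2)) + 4/(3·√(π))) + 4·x/√(π) + O(x^6).
The coefficient of x^5 is -64/(3·π^(3/2)) + 2/(5·√(π)) + 2048/(15·π^(5/2)).

Final answer: -64/(3·π^(3/2)) + 2/(5·√(π)) + 2048/(15·π^(5/2))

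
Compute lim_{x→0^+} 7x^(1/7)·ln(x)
This is a 0·∞ indeterminate form at x → 0⁺.
Rewrite the product as 7·ln(x) / x^(-1/7) and apply L'Hôpital, or use the standard hierarchy x^(-1/7) ≫ |ln x| as x → 0⁺.
The indeterminate product → 0, so the limit = 0.

Final answer: 0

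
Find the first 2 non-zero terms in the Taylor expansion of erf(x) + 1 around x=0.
2·x/√(π) + 1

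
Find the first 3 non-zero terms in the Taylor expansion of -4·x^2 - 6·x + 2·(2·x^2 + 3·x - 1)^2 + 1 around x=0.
6·x^2 - 18·x + 3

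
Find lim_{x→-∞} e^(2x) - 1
Evaluate the dominant behaviour as x → -∞; each term tends to a finite value or vanishes.
Limit = -1.

Final answer: -1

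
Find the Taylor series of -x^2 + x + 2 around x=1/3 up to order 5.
20/9 + (x - 1/3)/3 - (x - 1/3)^2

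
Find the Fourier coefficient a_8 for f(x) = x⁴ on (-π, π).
a_8 = (1/π) ∫_{-π}^{π} f(x)·cos(8x) dx.
Evaluate the integral (use parity and integration by parts as needed): a_8 = -3/256 + π^2/8.

Final answer: -3/256 + π^2/8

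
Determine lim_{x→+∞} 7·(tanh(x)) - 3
Evaluate the dominant behaviour as x → +∞; each term tends to a finite value or vanishes.
Limit = 4.

Final answer: 4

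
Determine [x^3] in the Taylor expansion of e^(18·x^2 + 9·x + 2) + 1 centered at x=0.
Expand to order 3: e^(18·x^2 + 9·x + 2) + 1 = 567·x^3·e^(2)/2 + 117·x^2·e^(2)/2 + 9·x·e^(2) + 1 + e^(2) + O(x^4).
The coefficient of x^3 is 567·e^(2)/2.

Final answer: 567·e^(2)/2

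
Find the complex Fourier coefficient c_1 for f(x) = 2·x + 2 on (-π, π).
Compute the real Fourier coefficients first: a_1 = 0, b_1 = 4.
Then c_1 = (a_1 − i·b_1)/2 = -2·i.

Final answer: -2·i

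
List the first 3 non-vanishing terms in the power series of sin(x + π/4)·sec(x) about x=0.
√(2)·x^3/6 + √(2)·x/2 + √(2)/2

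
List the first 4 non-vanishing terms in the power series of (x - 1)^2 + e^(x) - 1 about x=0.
x^3/6 + 3·x^2/2 - x + 1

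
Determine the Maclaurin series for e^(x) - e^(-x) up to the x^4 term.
x^3/3 + 2·x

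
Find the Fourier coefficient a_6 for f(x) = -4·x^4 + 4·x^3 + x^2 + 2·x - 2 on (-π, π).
a_6 = (1/π) ∫_{-π}^{π} f(x)·cos(6x) dx.
Evaluate the integral (use parity and integration by parts as needed): a_6 = 7/27 - 8·π^2/9.

Final answer: 7/27 - 8·π^2/9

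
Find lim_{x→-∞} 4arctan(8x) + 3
Evaluate the dominant behaviour as x → -∞; each term tends to a finite value or vanishes.
Limit = 3 - 2·π.

Final answer: 3 - 2·π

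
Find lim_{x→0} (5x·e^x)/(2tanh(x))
Both numerator and denominator → 0 as x → 0; this is a 0/0 indeterminate form.
Expand each to leading order near x = 0: numerator ~ 5·x, denominator ~ 2·x.
The limit of the ratio is 5/2.

Final answer: 5/2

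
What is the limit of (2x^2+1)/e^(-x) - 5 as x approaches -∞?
The quotient is an ∞/∞ indeterminate form as x → -∞.
Compare growth rates of the dominant terms (exponentials ≫ polynomials ≫ logarithms), or apply L'Hôpital's rule; the quotient → 0.
Adding the constant: 0 - 5 = -5. Limit = -5.

Final answer: -5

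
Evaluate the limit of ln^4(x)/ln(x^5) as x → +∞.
This is an ∞/∞ indeterminate form as x → +∞.
Write ln(x^5) = 5·ln(x), reducing the quotient to ln^3(x)/5 → ∞.
Limit = ∞.

Final answer: ∞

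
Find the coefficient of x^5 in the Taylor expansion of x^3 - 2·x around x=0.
Expand to order 5: x^3 - 2·x = x^3 - 2·x + O(x^6).
The coefficient of x^5 is 0.

Final answer: 0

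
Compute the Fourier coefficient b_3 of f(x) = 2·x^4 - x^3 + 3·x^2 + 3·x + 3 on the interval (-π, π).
b_3 = (1/π) ∫_{-π}^{π} f(x)·sin(3x) dx.
Evaluate the integral (use parity and integration by parts as needed): b_3 = 22/9 - 2·π^2/3.

Final answer: 22/9 - 2·π^2/3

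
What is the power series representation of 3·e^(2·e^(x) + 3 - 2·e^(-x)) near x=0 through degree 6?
592·x^6·e^(3)/15 + 417·x^5·e^(3)/10 + 40·x^4·e^(3) + 34·x^3·e^(3) + 24·x^2·e^(3) + 12·x·e^(3) + 3·e^(3)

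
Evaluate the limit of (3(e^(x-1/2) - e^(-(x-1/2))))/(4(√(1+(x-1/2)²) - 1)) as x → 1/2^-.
Both numerator and denominator → 0 as x → 1/2^-; this is a 0/0 indeterminate form.
Expand each to leading order near x = 1/2: numerator ~ 6·(x - 1/2), denominator ~ 2·(x - 1/2)^2.
The limit of the ratio is -∞.

Final answer: -∞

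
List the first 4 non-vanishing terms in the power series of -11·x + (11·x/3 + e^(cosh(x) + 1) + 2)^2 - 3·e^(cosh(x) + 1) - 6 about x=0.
11·x^3·e^(2)/3 + x^2·(-3·e^(2)/2 + (2 + e^(2))^2·(121/(9·(2 + e^(2))^2) + e^(2)/(2 + e^(2)))) + x·(11/3 + 22·e^(2)/3) - 3·e^(2) - 6 + (2 + e^(2))^2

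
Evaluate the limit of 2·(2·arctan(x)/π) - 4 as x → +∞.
Evaluate the dominant behaviour as x → +∞; each term tends to a finite value or vanishes.
Limit = -2.

Final answer: -2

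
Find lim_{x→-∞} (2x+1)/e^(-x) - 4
The quotient is an ∞/∞ indeterminate form as x → -∞.
Compare growth rates of the dominant terms (exponentials ≫ polynomials ≫ logarithms), or apply L'Hôpital's rule; the quotient → 0.
Adding the constant: 0 - 4 = -4. Limit = -4.

Final answer: -4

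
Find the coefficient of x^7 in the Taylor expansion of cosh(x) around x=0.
Expand to order 7: cosh(x) = x^6/720 + x^4/24 + x^2/2 + 1 + O(x^8).
The coefficient of x^7 is 0.

Final answer: 0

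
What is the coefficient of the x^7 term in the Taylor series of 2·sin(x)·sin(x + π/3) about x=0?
Expand to order 7: 2·sin(x)·sin(x + π/3) = -4·√(3)·x^7/315 + 2·x^6/45 + 2·√(3)·x^5/15 - x^4/3 - 2·√(3)·x^3/3 + x^2 + √(3)·x + O(x^8).
The coefficient of x^7 is -4·√(3)/315.

Final answer: -4·√(3)/315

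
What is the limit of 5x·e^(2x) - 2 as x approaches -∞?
The product is a 0·∞ indeterminate form at x → -∞.
Rewrite the product as 5x / e^(-2x) (an ∞/∞ form) and apply L'Hôpital, or use the standard hierarchy e^(2|x|) ≫ |x| as x → -∞.
The indeterminate product → 0, so the limit = -2.

Final answer: -2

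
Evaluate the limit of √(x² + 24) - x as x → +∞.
This is an ∞ − ∞ indeterminate form.
Multiply and divide by the conjugate √(x²+24) + x; the x² terms cancel, leaving 24/(√(x²+24)+x) → 0.
Limit = 0.

Final answer: 0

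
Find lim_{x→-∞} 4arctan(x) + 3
Evaluate the dominant behaviour as x → -∞; each term tends to a finite value or vanishes.
Limit = 3 - 2·π.

Final answer: 3 - 2·π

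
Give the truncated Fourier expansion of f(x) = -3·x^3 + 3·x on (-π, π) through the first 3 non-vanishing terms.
(42 - 6·π^2)·sin(x) + (-15/2 + 3·π^2)·sin(2·x) + (10/3 - 2·π^2)·sin(3·x)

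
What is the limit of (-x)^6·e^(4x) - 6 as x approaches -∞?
The product is a 0·∞ indeterminate form at x → -∞.
Rewrite the product as (-x)^6 / e^(-4x) (an ∞/∞ form) and apply L'Hôpital, or use the standard hierarchy e^(4|x|) ≫ |(-x)^6| as x → -∞.
The indeterminate product → 0, so the limit = -6.

Final answer: -6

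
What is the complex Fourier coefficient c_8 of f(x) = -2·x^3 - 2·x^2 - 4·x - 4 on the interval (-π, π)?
Compute the real Fourier coefficients first: a_8 = -1/8, b_8 = 61/64 + π^2/2.
Then c_8 = (a_8 − i·b_8)/2 = -1/16 - i·π^2/4 - 61·i/128.

Final answer: -1/16 - i·π^2/4 - 61·i/128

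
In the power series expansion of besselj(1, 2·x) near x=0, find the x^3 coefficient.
Expand to order 3: besselj(1, 2·x) = -x^3/2 + x + O(x^4).
The coefficient of x^3 is -1/2.

Final answer: -1/2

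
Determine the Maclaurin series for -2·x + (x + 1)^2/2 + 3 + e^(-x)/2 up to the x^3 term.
-x^3/12 + 3·x^2/4 - 3·x/2 + 4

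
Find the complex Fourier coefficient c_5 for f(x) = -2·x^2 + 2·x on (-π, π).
Compute the real Fourier coefficients first: a_5 = 8/25, b_5 = 4/5.
Then c_5 = (a_5 − i·b_5)/2 = 4/25 - 2·i/5.

Final answer: 4/25 - 2·i/5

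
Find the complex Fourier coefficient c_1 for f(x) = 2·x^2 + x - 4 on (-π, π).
Compute the real Fourier coefficients first: a_1 = -8, b_1 = 2.
Then c_1 = (a_1 − i·b_1)/2 = -4 - i.

Final answer: -4 - i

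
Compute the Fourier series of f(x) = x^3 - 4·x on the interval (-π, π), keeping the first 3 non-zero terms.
(-20 + 2·π^2)·sin(x) + (11/2 - π^2)·sin(2·x) + (-28/9 + 2·π^2/3)·sin(3·x)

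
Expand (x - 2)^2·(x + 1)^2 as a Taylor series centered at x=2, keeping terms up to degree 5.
9·(x - 2)^2 + 6·(x - 2)^3 + (x - 2)^4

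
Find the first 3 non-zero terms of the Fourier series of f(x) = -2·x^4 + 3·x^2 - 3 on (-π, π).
(-108 + 16·π^2)·cos(x) + (9 - 4·π^2)·cos(2·x) - 2·π^4/5 - 3 + π^2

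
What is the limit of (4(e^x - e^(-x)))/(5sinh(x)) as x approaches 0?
Both numerator and denominator → 0 as x → 0; this is a 0/0 indeterminate form.
Expand each to leading order near x = 0: numerator ~ 8·x, denominator ~ 5·x.
The limit of the ratio is 8/5.

Final answer: 8/5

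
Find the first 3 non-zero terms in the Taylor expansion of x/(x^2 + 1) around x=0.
x^5 - x^3 + x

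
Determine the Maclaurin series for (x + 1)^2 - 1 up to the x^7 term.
x^2 + 2·x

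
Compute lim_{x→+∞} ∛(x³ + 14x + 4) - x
This is an ∞ − ∞ indeterminate form.
Multiply by (A² + AB + B²)/(A² + AB + B²) where A = ∛(x³+14x + 4), B = x to use A³ − B³ = (A−B)(A²+AB+B²); the x³ terms cancel, leaving (14x + 4)/(A²+AB+B²) with denominator ~ 3x², so the limit is 0.
Limit = 0.

Final answer: 0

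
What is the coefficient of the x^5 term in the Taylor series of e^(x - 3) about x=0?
Expand to order 5: e^(x - 3) = x^5·e^(-3)/120 + x^4·e^(-3)/24 + x^3·e^(-3)/6 + x^2·e^(-3)/2 + x·e^(-3) + e^(-3) + O(x^6).
The coefficient of x^5 is e^(-3)/120.

Final answer: e^(-3)/120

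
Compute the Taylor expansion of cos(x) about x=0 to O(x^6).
x^4/24 - x^2/2 + 1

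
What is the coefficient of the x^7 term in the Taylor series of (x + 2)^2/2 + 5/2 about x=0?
Expand to order 7: (x + 2)^2/2 + 5/2 = x^2/2 + 2·x + 9/2 + O(x^8).
The coefficient of x^7 is 0.

Final answer: 0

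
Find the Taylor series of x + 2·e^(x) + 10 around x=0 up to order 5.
x^5/60 + x^4/12 + x^3/3 + x^2 + 3·x + 12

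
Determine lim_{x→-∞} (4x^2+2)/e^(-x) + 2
The quotient is an ∞/∞ indeterminate form as x → -∞.
Compare growth rates of the dominant terms (exponentials ≫ polynomials ≫ logarithms), or apply L'Hôpital's rule; the quotient → 0.
Adding the constant: 0 + 2 = 2. Limit = 2.

Final answer: 2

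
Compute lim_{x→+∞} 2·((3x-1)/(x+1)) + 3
Evaluate the dominant behaviour as x → +∞; each term tends to a finite value or vanishes.
Limit = 9.

Final answer: 9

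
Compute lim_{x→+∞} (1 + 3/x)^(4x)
As x → +∞: write (1 + 3/x)^(4x) = ((1 + 3/x)^x)^4 → (e^3)^4 = e^12.
Limit = e^(12).

Final answer: e^(12)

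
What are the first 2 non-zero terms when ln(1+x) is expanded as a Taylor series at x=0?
-x^2/2 + x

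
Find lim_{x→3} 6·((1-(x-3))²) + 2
Direct substitution at x = 3 gives 8.

Final answer: 8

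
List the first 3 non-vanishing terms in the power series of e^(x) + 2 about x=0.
x^2/2 + x + 3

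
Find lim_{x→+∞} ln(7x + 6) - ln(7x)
This is an ∞ − ∞ indeterminate form.
Combine the logarithms: ln(7x+6) − ln(7x) = ln((7x+6)/(7x)) = ln(1 + 6/(7x)) → ln(1) = 0.
Limit = 0.

Final answer: 0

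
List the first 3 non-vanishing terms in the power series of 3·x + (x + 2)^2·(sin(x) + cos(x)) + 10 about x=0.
3·x^2 + 11·x + 14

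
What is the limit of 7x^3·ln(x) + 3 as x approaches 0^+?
The product is a 0·∞ indeterminate form at x → 0⁺.
Rewrite the product as 7·ln(x) / x^(-3) and apply L'Hôpital, or use the standard hierarchy x^(-3) ≫ |ln x| as x → 0⁺.
The indeterminate product → 0, so the limit = 3.

Final answer: 3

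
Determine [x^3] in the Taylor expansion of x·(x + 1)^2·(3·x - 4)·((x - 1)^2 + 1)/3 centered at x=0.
Expand to order 3: x·(x + 1)^2·(3·x - 4)·((x - 1)^2 + 1)/3 = 10·x^3/3 - 2·x^2/3 - 8·x/3 + O(x^4).
The coefficient of x^3 is 10/3.

Final answer: 10/3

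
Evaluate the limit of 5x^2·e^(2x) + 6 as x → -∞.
The product is a 0·∞ indeterminate form at x → -∞.
Rewrite the product as 5x^2 / e^(-2x) (an ∞/∞ form) and apply L'Hôpital, or use the standard hierarchy e^(2|x|) ≫ |x^2| as x → -∞.
The indeterminate product → 0, so the limit = 6.

Final answer: 6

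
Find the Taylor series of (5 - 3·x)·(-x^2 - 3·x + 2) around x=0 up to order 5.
3·x^3 + 4·x^2 - 21·x + 10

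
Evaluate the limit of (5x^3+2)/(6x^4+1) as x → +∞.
This is an ∞/∞ indeterminate form as x → +∞.
Divide numerator and denominator by x^4 and let the lower-order terms vanish; the numerator's degree 3 is below the denominator's degree 4, so the quotient → 0.
Limit = 0.

Final answer: 0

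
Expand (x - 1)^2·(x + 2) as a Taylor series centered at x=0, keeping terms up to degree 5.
x^3 - 3·x + 2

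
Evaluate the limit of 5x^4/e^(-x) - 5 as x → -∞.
The quotient is an ∞/∞ indeterminate form as x → -∞.
Compare growth rates of the dominant terms (exponentials ≫ polynomials ≫ logarithms), or apply L'Hôpital's rule; the quotient → 0.
Adding the constant: 0 - 5 = -5. Limit = -5.

Final answer: -5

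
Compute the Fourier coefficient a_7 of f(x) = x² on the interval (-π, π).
a_7 = (1/π) ∫_{-π}^{π} f(x)·cos(7x) dx.
Evaluate the integral (use parity and integration by parts as needed): a_7 = -4/49.

Final answer: -4/49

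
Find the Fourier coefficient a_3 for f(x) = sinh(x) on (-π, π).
a_3 = (1/π) ∫_{-π}^{π} f(x)·cos(3x) dx.
Evaluate the integral (use parity and integration by parts as needed): a_3 = 0.

Final answer: 0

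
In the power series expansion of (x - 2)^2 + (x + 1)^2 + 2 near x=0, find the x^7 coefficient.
Expand to order 7: (x - 2)^2 + (x + 1)^2 + 2 = 2·x^2 - 2·x + 7 + O(x^8).
The coefficient of x^7 is 0.

Final answer: 0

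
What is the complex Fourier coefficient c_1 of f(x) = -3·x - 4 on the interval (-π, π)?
Compute the real Fourier coefficients first: a_1 = 0, b_1 = -6.
Then c_1 = (a_1 − i·b_1)/2 = 3·i.

Final answer: 3·i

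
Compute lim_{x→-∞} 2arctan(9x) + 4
Evaluate the dominant behaviour as x → -∞; each term tends to a finite value or vanishes.
Limit = 4 - π.

Final answer: 4 - π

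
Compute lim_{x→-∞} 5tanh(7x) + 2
Evaluate the dominant behaviour as x → -∞; each term tends to a finite value or vanishes.
Limit = -3.

Final answer: -3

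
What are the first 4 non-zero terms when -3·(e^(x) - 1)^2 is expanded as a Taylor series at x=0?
-3·x^5/4 - 7·x^4/4 - 3·x^3 - 3·x^2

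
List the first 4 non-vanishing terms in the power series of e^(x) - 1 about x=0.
x^4/24 + x^3/6 + x^2/2 + x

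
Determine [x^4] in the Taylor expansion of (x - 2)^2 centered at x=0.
Expand to order 4: (x - 2)^2 = x^2 - 4·x + 4 + O(x^5).
The coefficient of x^4 is 0.

Final answer: 0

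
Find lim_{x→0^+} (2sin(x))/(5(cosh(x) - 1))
Both numerator and denominator → 0 as x → 0^+; this is a 0/0 indeterminate form.
Expand each to leading order near x = 0: numerator ~ 2·x, denominator ~ 5·x^2/2.
The limit of the ratio is ∞.

Final answer: ∞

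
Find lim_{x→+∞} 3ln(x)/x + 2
The quotient is an ∞/∞ indeterminate form as x → +∞.
The polynomial denominator x dominates the logarithmic numerator (any positive power of x ≫ ln(x) as x → ∞), so the quotient → 0.
Adding the constant: 0 + 2 = 2. Limit = 2.

Final answer: 2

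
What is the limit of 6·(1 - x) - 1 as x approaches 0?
Direct substitution at x = 0 gives 5.

Final answer: 5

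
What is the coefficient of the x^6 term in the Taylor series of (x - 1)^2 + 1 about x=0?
Expand to order 6: (x - 1)^2 + 1 = x^2 - 2·x + 2 + O(x^7).
The coefficient of x^6 is 0.

Final answer: 0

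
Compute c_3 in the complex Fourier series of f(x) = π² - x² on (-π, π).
Compute the real Fourier coefficients first: a_3 = 4/9, b_3 = 0.
Then c_3 = (a_3 − i·b_3)/2 = 2/9.

Final answer: 2/9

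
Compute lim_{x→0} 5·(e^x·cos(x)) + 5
Direct substitution at x = 0 gives 10.

Final answer: 10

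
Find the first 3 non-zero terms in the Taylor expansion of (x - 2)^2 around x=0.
x^2 - 4·x + 4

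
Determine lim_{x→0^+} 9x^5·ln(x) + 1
The product is a 0·∞ indeterminate form at x → 0⁺.
Rewrite the product as 9·ln(x) / x^(-5) and apply L'Hôpital, or use the standard hierarchy x^(-5) ≫ |ln x| as x → 0⁺.
The indeterminate product → 0, so the limit = 1.

Final answer: 1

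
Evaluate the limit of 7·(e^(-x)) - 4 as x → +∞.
Evaluate the dominant behaviour as x → +∞; each term tends to a finite value or vanishes.
Limit = -4.

Final answer: -4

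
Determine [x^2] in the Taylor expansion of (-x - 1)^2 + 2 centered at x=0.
Expand to order 2: (-x - 1)^2 + 2 = x^2 + 2·x + 3 + O(x^3).
The coefficient of x^2 is 1.

Final answer: 1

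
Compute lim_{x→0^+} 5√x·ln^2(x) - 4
The product is a 0·∞ indeterminate form at x → 0⁺.
Rewrite the product as 5·ln^2(x) / x^(-1/2) and apply L'Hôpital, or use the standard hierarchy x^(-1/2) ≫ |ln x|^2 as x → 0⁺.
The indeterminate product → 0, so the limit = -4.

Final answer: -4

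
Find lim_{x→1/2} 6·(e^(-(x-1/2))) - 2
Direct substitution at x = 1/2 gives 4.

Final answer: 4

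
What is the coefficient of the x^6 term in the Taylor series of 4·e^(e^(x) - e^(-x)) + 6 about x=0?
Expand to order 6: 4·e^(e^(x) - e^(-x)) + 6 = 112·x^6/45 + 19·x^5/5 + 16·x^4/3 + 20·x^3/3 + 8·x^2 + 8·x + 10 + O(x^7).
The coefficient of x^6 is 112/45.

Final answer: 112/45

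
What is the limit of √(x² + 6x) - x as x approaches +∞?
This is an ∞ − ∞ indeterminate form.
Multiply and divide by the conjugate √(x²+6x) + x; the x² terms cancel, leaving (6x)/(√(x²+6x)+x) → 6/2 = 3.
Limit = 3.

Final answer: 3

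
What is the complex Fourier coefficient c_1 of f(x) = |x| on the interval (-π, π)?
Compute the real Fourier coefficients first: a_1 = -4/π, b_1 = 0.
Then c_1 = (a_1 − i·b_1)/2 = -2/π.

Final answer: -2/π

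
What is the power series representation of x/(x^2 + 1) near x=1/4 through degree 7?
4/17 + 240·(x - 1/4)/289 - 3008·(x - 1/4)^2/4913 - 41216·(x - 1/4)^3/83521 + 1147904·(x - 1/4)^4/1419857 + 2027520·(x - 1/4)^5/24137569 - 328450048·(x - 1/4)^6/410338673 + 2076114944·(x - 1/4)^7/6975757441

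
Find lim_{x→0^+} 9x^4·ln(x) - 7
The product is a 0·∞ indeterminate form at x → 0⁺.
Rewrite the product as 9·ln(x) / x^(-4) and apply L'Hôpital, or use the standard hierarchy x^(-4) ≫ |ln x| as x → 0⁺.
The indeterminate product → 0, so the limit = -7.

Final answer: -7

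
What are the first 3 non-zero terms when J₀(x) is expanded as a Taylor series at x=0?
x^4/64 - x^2/4 + 1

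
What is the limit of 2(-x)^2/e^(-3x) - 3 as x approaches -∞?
The quotient is an ∞/∞ indeterminate form as x → -∞.
Compare growth rates of the dominant terms (exponentials ≫ polynomials ≫ logarithms), or apply L'Hôpital's rule; the quotient → 0.
Adding the constant: 0 - 3 = -3. Limit = -3.

Final answer: -3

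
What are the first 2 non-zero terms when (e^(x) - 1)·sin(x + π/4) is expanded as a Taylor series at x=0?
3·√(2)·x^2/4 + √(2)·x/2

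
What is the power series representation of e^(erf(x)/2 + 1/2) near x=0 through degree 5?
x^5·(-e^(1/2)/(6·π^(3/2)) + e^(1/2)/(120·π^(5/2)) + e^(1/2)/(10·√(π))) + x^4·(-e^(1/2)/(3·π) + e^(1/2)/(24·π^2)) + x^3·(-e^(1/2)/(3·√(π)) + e^(1/2)/(6·π^(3/2))) + x^2·e^(1/2)/(2·π) + x·e^(1/2)/√(π) + e^(1/2)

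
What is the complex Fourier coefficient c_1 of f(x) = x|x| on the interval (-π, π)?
Compute the real Fourier coefficients first: a_1 = 0, b_1 = (-8 + 2·π^2)/π.
Then c_1 = (a_1 − i·b_1)/2 = -i·π + 4·i/π.

Final answer: -i·π + 4·i/π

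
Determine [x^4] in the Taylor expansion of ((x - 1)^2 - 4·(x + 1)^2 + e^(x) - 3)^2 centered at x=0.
Expand to order 4: ((x - 1)^2 - 4·(x + 1)^2 + e^(x) - 3)^2 = 17·x^4/6 + 130·x^3/3 + 106·x^2 + 90·x + 25 + O(x^5).
The coefficient of x^4 is 17/6.

Final answer: 17/6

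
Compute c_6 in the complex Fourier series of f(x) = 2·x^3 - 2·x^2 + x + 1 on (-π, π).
Compute the real Fourier coefficients first: a_6 = -2/9, b_6 = -2·π^2/3 - 2/9.
Then c_6 = (a_6 − i·b_6)/2 = -1/9 + i/9 + i·π^2/3.

Final answer: -1/9 + i/9 + i·π^2/3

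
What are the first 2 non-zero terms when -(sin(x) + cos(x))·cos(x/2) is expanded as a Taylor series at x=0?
-x - 1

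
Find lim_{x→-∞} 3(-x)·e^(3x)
This is a 0·∞ indeterminate form at x → -∞.
Rewrite the product as 3(-x) / e^(-3x) (an ∞/∞ form) and apply L'Hôpital, or use the standard hierarchy e^(3|x|) ≫ |(-x)| as x → -∞.
The indeterminate product → 0, so the limit = 0.

Final answer: 0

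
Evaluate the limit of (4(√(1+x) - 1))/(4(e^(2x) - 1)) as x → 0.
Both numerator and denominator → 0 as x → 0; this is a 0/0 indeterminate form.
Expand each to leading order near x = 0: numerator ~ 2·x, denominator ~ 8·x.
The limit of the ratio is 1/4.

Final answer: 1/4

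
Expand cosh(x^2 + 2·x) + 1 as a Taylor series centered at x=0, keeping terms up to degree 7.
3·x^7/5 + 49·x^6/45 + 4·x^5/3 + 7·x^4/6 + 2·x^3 + 2·x^2 + 2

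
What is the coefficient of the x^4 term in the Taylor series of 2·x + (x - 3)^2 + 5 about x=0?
Expand to order 4: 2·x + (x - 3)^2 + 5 = x^2 - 4·x + 14 + O(x^5).
The coefficient of x^4 is 0.

Final answer: 0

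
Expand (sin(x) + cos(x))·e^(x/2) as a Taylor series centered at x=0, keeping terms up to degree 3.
-13·x^3/48 + x^2/8 + 3·x/2 + 1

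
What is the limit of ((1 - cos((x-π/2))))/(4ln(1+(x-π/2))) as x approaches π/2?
Both numerator and denominator → 0 as x → π/2; this is a 0/0 indeterminate form.
Expand each to leading order near x = π/2: numerator ~ (x - π/2)^2/2, denominator ~ 4·(x - π/2).
The limit of the ratio is 0.

Final answer: 0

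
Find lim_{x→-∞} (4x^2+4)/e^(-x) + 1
The quotient is an ∞/∞ indeterminate form as x → -∞.
Compare growth rates of the dominant terms (exponentials ≫ polynomials ≫ logarithms), or apply L'Hôpital's rule; the quotient → 0.
Adding the constant: 0 + 1 = 1. Limit = 1.

Final answer: 1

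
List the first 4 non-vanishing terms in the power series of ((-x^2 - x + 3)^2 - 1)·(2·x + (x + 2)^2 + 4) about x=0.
15·x^4 - 20·x^3 - 68·x^2 + 64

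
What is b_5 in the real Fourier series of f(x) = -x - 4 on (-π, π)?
b_5 = (1/π) ∫_{-π}^{π} f(x)·sin(5x) dx.
Evaluate the integral (use parity and integration by parts as needed): b_5 = -2/5.

Final answer: -2/5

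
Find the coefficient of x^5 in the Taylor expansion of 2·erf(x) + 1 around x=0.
Expand to order 5: 2·erf(x) + 1 = 2·x^5/(5·√(π)) - 4·x^3/(3·√(π)) + 4·x/√(π) + 1 + O(x^6).
The coefficient of x^5 is 2/(5·√(π)).

Final answer: 2/(5·√(π))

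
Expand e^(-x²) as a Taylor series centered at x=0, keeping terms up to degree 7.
-x^6/6 + x^4/2 - x^2 + 1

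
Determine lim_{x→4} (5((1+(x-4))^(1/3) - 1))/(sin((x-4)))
Both numerator and denominator → 0 as x → 4; this is a 0/0 indeterminate form.
Expand each to leading order near x = 4: numerator ~ 5·(x - 4)/3, denominator ~ (x - 4).
The limit of the ratio is 5/3.

Final answer: 5/3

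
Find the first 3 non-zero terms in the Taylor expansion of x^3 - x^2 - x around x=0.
x^3 - x^2 - x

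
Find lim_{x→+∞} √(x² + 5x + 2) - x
This is an ∞ − ∞ indeterminate form.
Multiply and divide by the conjugate √(x²+5x + 2) + x; the x² terms cancel, leaving (5x + 2)/(√(x²+5x + 2)+x) → 5/2.
Limit = 5/2.

Final answer: 5/2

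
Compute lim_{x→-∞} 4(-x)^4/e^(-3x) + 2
The quotient is an ∞/∞ indeterminate form as x → -∞.
Compare growth rates of the dominant terms (exponentials ≫ polynomials ≫ logarithms), or apply L'Hôpital's rule; the quotient → 0.
Adding the constant: 0 + 2 = 2. Limit = 2.

Final answer: 2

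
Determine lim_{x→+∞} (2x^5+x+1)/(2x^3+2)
This is an ∞/∞ indeterminate form as x → +∞.
Divide numerator and denominator by x^5 and let the lower-order terms vanish; the numerator's degree 5 exceeds the denominator's degree 3, so the quotient diverges.
Limit = ∞.

Final answer: ∞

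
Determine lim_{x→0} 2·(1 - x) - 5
Direct substitution at x = 0 gives -3.

Final answer: -3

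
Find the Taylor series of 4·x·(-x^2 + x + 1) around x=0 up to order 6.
-4·x^3 + 4·x^2 + 4·x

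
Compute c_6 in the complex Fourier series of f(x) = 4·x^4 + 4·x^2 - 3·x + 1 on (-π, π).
Compute the real Fourier coefficients first: a_6 = 8/27 + 8·π^2/9, b_6 = 1.
Then c_6 = (a_6 − i·b_6)/2 = 4/27 + 4·π^2/9 - i/2.

Final answer: 4/27 + 4·π^2/9 - i/2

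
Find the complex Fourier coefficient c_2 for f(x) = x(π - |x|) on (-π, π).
Compute the real Fourier coefficients first: a_2 = 0, b_2 = 0.
Then c_2 = (a_2 − i·b_2)/2 = 0.

Final answer: 0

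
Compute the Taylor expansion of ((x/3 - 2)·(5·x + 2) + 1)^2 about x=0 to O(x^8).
25·x^4/9 - 280·x^3/9 + 694·x^2/9 + 56·x + 9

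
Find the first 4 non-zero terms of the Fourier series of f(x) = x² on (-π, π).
-4·cos(x) + cos(2·x) - 4·cos(3·x)/9 + π^2/3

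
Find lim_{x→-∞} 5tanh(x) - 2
Evaluate the dominant behaviour as x → -∞; each term tends to a finite value or vanishes.
Limit = -7.

Final answer: -7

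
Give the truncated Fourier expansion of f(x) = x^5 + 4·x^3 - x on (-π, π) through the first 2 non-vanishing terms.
(-32·π^2 + 190 + 2·π^4)·sin(x) + (-π^4 - 1/2 + π^2)·sin(2·x)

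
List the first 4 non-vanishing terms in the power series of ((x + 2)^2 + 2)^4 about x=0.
3264·x^3 + 4320·x^2 + 3456·x + 1296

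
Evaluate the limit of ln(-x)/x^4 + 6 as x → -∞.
The quotient is an ∞/∞ indeterminate form as x → -∞.
Compare growth rates of the dominant terms (exponentials ≫ polynomials ≫ logarithms), or apply L'Hôpital's rule; the quotient → 0.
Adding the constant: 0 + 6 = 6. Limit = 6.

Final answer: 6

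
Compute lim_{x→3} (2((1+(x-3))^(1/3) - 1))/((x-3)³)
Both numerator and denominator → 0 as x → 3; this is a 0/0 indeterminate form.
Expand each to leading order near x = 3: numerator ~ 2·(x - 3)/3, denominator ~ (x - 3)^3.
The limit of the ratio is ∞.

Final answer: ∞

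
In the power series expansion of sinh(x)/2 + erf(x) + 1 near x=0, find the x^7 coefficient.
Expand to order 7: sinh(x)/2 + erf(x) + 1 = x^7·(1/10080 - 1/(21·√(π))) + x^5·(1/240 + 1/(5·√(π))) + x^3·(1/12 - 2/(3·√(π))) + x·(1/2 + 2/√(π)) + 1 + O(x^8).
The coefficient of x^7 is 1/10080 - 1/(21·√(π)).

Final answer: 1/10080 - 1/(21·√(π))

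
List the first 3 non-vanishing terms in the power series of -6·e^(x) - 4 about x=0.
-3·x^2 - 6·x - 10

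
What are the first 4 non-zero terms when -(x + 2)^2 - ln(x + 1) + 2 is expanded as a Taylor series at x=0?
-x^3/3 - x^2/2 - 5·x - 2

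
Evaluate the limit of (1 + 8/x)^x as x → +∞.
As x → +∞: this is the defining limit (1 + 8/x)^x → e^8.
Limit = e^(8).

Final answer: e^(8)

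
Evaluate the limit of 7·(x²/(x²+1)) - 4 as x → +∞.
Evaluate the dominant behaviour as x → +∞; each term tends to a finite value or vanishes.
Limit = 3.

Final answer: 3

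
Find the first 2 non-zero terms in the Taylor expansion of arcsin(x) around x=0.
x^3/6 + x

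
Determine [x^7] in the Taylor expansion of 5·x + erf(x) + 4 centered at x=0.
Expand to order 7: 5·x + erf(x) + 4 = -x^7/(21·√(π)) + x^5/(5·√(π)) - 2·x^3/(3·√(π)) + x·(2/√(π) + 5) + 4 + O(x^8).
The coefficient of x^7 is -1/(21·√(π)).

Final answer: -1/(21·√(π))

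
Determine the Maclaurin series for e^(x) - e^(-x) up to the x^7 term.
x^7/2520 + x^5/60 + x^3/3 + 2·x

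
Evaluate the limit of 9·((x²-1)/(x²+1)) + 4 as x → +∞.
Evaluate the dominant behaviour as x → +∞; each term tends to a finite value or vanishes.
Limit = 13.

Final answer: 13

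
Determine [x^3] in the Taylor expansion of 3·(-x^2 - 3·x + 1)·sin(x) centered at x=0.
Expand to order 3: 3·(-x^2 - 3·x + 1)·sin(x) = -7·x^3/2 - 9·x^2 + 3·x + O(x^4).
The coefficient of x^3 is -7/2.

Final answer: -7/2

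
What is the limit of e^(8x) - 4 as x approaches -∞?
Evaluate the dominant behaviour as x → -∞; each term tends to a finite value or vanishes.
Limit = -4.

Final answer: -4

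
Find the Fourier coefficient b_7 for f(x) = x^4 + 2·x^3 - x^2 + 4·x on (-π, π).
b_7 = (1/π) ∫_{-π}^{π} f(x)·sin(7x) dx.
Evaluate the integral (use parity and integration by parts as needed): b_7 = 368/343 + 4·π^2/7.

Final answer: 368/343 + 4·π^2/7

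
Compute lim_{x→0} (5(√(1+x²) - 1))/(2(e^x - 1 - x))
Both numerator and denominator → 0 as x → 0; this is a 0/0 indeterminate form.
Expand each to leading order near x = 0: numerator ~ 5·x^2/2, denominator ~ x^2.
The limit of the ratio is 5/2.

Final answer: 5/2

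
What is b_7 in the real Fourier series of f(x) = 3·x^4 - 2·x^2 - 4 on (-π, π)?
b_7 = (1/π) ∫_{-π}^{π} f(x)·sin(7x) dx.
Evaluate the integral (use parity and integration by parts as needed): b_7 = 0.

Final answer: 0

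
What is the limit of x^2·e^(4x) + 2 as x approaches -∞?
The product is a 0·∞ indeterminate form at x → -∞.
Rewrite the product as x^2 / e^(-4x) (an ∞/∞ form) and apply L'Hôpital, or use the standard hierarchy e^(4|x|) ≫ |x^2| as x → -∞.
The indeterminate product → 0, so the limit = 2.

Final answer: 2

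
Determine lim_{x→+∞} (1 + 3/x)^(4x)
As x → +∞: write (1 + 3/x)^(4x) = ((1 + 3/x)^x)^4 → (e^3)^4 = e^12.
Limit = e^(12).

Final answer: e^(12)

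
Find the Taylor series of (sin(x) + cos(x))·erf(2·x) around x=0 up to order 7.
-11999·x^7/(1260·√(π)) + 659·x^6/(90·√(π)) + 277·x^5/(30·√(π)) - 6·x^4/√(π) - 22·x^3/(3·√(π)) + 4·x^2/√(π) + 4·x/√(π)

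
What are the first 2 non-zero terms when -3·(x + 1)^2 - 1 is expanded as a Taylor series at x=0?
-6·x - 4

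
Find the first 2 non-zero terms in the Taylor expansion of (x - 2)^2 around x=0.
4 - 4·x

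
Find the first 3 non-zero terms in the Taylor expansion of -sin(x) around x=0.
-x^5/120 + x^3/6 - x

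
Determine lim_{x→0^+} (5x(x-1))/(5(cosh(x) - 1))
Both numerator and denominator → 0 as x → 0^+; this is a 0/0 indeterminate form.
Expand each to leading order near x = 0: numerator ~ -5·x, denominator ~ 5·x^2/2.
The limit of the ratio is -∞.

Final answer: -∞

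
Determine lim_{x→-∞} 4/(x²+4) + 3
Evaluate the dominant behaviour as x → -∞; each term tends to a finite value or vanishes.
Limit = 3.

Final answer: 3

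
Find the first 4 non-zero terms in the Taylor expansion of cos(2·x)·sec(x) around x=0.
-7·x^6/80 - x^4/8 - 3·x^2/2 + 1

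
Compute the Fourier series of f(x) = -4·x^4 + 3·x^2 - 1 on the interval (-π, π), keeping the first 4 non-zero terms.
(-204 + 32·π^2)·cos(x) + (15 - 8·π^2)·cos(2·x) + (-100/27 + 32·π^2/9)·cos(3·x) - 4·π^4/5 - 1 + π^2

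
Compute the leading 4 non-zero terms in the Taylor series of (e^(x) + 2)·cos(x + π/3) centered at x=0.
-x^3/6 + x^2·(-√(3)/2 - 1/2) + x·(1/2 - 3·√(3)/2) + 3/2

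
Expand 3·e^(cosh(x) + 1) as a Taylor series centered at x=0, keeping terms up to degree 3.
3·x^2·e^(2)/2 + 3·e^(2)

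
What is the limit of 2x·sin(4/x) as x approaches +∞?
As x → +∞: let u = 4/x → 0⁺; then 2·x·sin(4/x) = 2·4·sin(u)/u → 2·4·1 = 8.
Limit = 8.

Final answer: 8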